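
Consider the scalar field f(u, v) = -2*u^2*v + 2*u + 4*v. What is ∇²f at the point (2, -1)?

∂²f/∂u² = -4*v
∂²f/∂v² = 0
∇²f = -4*v
At (2, -1): 4.

4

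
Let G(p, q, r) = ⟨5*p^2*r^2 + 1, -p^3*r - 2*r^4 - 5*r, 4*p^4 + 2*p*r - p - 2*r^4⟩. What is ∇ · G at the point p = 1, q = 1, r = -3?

308

∂G₁/∂p = 10*p*r^2
∂G₂/∂q = 0
∂G₃/∂r = 2*p - 8*r^3
∇·G = 10*p*r^2 + 2*p - 8*r^3
At (1, 1, -3): 308.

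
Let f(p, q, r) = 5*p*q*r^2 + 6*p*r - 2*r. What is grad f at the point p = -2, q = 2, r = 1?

∂f/∂p = 5*q*r^2 + 6*r
∂f/∂q = 5*p*r^2
∂f/∂r = 10*p*q*r + 6*p - 2
∇f = (5*q*r^2 + 6*r, 5*p*r^2, 10*p*q*r + 6*p - 2)
At (-2, 2, 1): (16, -10, -54).

(16, -10, -54)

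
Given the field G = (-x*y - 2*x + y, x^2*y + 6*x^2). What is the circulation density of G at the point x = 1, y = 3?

∂G₂/∂x = 2*x*y + 12*x
∂G₁/∂y = -x + 1
Scalar curl = 2*x*y + 13*x - 1
At (1, 3): 18.

18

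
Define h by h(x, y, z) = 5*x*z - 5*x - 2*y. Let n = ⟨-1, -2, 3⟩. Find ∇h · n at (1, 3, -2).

∂h/∂x = 5*z - 5
∂h/∂y = -2
∂h/∂z = 5*x
∇h at (1, 3, -2) = (-15, -2, 5)
∇h · n = (-15)(-1) + (-2)(-2) + (5)(3) = 34

34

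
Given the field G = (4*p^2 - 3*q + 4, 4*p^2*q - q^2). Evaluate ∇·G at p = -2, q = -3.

6

∂G₁/∂p = 8*p
∂G₂/∂q = 4*p^2 - 2*q
∇·G = 4*p^2 + 8*p - 2*q
At (-2, -3): 6.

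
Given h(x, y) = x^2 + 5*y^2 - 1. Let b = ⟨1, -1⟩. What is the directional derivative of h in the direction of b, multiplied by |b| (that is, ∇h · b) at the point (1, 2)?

∂h/∂x = 2*x
∂h/∂y = 10*y
∇h at (1, 2) = (2, 20)
∇h · b = (2)(1) + (20)(-1) = -18

-18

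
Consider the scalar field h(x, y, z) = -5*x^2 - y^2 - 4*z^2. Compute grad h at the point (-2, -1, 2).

(20, 2, -16)

∂h/∂x = -10*x
∂h/∂y = -2*y
∂h/∂z = -8*z
∇h = (-10*x, -2*y, -8*z)
At (-2, -1, 2): (20, 2, -16).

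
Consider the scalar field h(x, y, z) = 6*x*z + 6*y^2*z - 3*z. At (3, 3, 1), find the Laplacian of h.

12

∂²h/∂x² = 0
∂²h/∂y² = 12*z
∂²h/∂z² = 0
∇²h = 12*z
At (3, 3, 1): 12.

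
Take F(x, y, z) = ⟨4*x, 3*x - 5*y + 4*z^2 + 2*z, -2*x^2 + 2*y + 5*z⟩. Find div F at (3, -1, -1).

4

∂F₁/∂x = 4
∂F₂/∂y = -5
∂F₃/∂z = 5
∇·F = 4
At (3, -1, -1): 4.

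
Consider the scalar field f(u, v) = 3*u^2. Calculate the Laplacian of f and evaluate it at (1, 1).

6

∂²f/∂u² = 6
∂²f/∂v² = 0
∇²f = 6
At (1, 1): 6.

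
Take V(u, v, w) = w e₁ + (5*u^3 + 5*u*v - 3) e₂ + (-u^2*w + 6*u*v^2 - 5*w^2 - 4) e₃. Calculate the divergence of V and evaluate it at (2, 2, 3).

∂V₁/∂u = 0
∂V₂/∂v = 5*u
∂V₃/∂w = -u^2 - 10*w
∇·V = -u^2 + 5*u - 10*w
At (2, 2, 3): -24.

-24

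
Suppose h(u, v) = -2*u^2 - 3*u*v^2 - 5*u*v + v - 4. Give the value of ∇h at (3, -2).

(-14, 22)

∂h/∂u = -4*u - 3*v^2 - 5*v
∂h/∂v = -6*u*v - 5*u + 1
∇h = (-4*u - 3*v^2 - 5*v, -6*u*v - 5*u + 1)
At (3, -2): (-14, 22).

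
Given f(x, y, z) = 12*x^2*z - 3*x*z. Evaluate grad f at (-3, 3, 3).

(-225, 0, 117)

∂f/∂x = 24*x*z - 3*z
∂f/∂y = 0
∂f/∂z = 12*x^2 - 3*x
∇f = (24*x*z - 3*z, 0, 12*x^2 - 3*x)
At (-3, 3, 3): (-225, 0, 117).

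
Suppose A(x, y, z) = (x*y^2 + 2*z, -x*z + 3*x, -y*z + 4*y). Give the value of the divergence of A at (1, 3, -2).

6

∂A₁/∂x = y^2
∂A₂/∂y = 0
∂A₃/∂z = -y
∇·A = y^2 - y
At (1, 3, -2): 6.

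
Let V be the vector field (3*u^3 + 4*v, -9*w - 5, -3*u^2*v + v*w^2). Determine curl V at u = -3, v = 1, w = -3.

(∇×V)₁ = ∂V₃/∂v − ∂V₂/∂w = -3*u^2 + w^2 + 9
(∇×V)₂ = ∂V₁/∂w − ∂V₃/∂u = 6*u*v
(∇×V)₃ = ∂V₂/∂u − ∂V₁/∂v = -4
∇×V = (-3*u^2 + w^2 + 9, 6*u*v, -4)
At (-3, 1, -3): (-9, -18, -4).

(-9, -18, -4)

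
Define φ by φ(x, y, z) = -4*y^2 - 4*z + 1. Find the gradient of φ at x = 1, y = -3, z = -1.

∂φ/∂x = 0
∂φ/∂y = -8*y
∂φ/∂z = -4
∇φ = (0, -8*y, -4)
At (1, -3, -1): (0, 24, -4).

(0, 24, -4)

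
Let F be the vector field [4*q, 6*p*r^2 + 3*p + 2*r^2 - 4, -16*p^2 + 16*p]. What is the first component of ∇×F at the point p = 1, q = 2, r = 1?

-16

(∇×F)_1 = ∂F₃/∂q − ∂F₂/∂r
= 0 − (12*p*r + 4*r)
= -12*p*r - 4*r
At (1, 2, 1): -16.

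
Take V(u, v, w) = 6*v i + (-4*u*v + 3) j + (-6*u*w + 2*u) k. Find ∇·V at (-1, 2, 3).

∂V₁/∂u = 0
∂V₂/∂v = -4*u
∂V₃/∂w = -6*u
∇·V = -10*u
At (-1, 2, 3): 10.

10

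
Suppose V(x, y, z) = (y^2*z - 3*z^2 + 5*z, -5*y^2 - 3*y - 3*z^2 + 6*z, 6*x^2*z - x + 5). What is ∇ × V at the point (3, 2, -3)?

(-24, 136, 12)

(∇×V)₁ = ∂V₃/∂y − ∂V₂/∂z = 6*z - 6
(∇×V)₂ = ∂V₁/∂z − ∂V₃/∂x = -12*x*z + y^2 - 6*z + 6
(∇×V)₃ = ∂V₂/∂x − ∂V₁/∂y = -2*y*z
∇×V = (6*z - 6, -12*x*z + y^2 - 6*z + 6, -2*y*z)
At (3, 2, -3): (-24, 136, 12).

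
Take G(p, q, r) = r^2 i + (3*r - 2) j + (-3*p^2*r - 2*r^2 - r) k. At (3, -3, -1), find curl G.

(-3, -20, 0)

(∇×G)₁ = ∂G₃/∂q − ∂G₂/∂r = -3
(∇×G)₂ = ∂G₁/∂r − ∂G₃/∂p = 6*p*r + 2*r
(∇×G)₃ = ∂G₂/∂p − ∂G₁/∂q = 0
∇×G = (-3, 6*p*r + 2*r, 0)
At (3, -3, -1): (-3, -20, 0).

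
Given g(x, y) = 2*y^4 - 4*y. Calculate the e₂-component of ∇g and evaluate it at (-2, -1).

-12

(∇g)_2 = ∂g/∂y = 8*y^3 - 4
At (-2, -1): -12.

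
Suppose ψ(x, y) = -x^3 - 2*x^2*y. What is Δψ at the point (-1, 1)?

∂²ψ/∂x² = -2*(3*x + 2*y)
∂²ψ/∂y² = 0
∇²ψ = -6*x - 4*y
At (-1, 1): 2.

2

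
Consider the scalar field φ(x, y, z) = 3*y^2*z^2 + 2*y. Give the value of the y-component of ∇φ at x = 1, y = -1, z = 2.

(∇φ)_2 = ∂φ/∂y = 6*y*z^2 + 2
At (1, -1, 2): -22.

-22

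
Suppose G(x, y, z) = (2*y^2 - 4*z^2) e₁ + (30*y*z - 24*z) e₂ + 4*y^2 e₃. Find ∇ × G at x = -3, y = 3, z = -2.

(-42, 16, -12)

(∇×G)₁ = ∂G₃/∂y − ∂G₂/∂z = -22*y + 24
(∇×G)₂ = ∂G₁/∂z − ∂G₃/∂x = -8*z
(∇×G)₃ = ∂G₂/∂x − ∂G₁/∂y = -4*y
∇×G = (-22*y + 24, -8*z, -4*y)
At (-3, 3, -2): (-42, 16, -12).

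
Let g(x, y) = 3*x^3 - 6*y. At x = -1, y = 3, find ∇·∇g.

-18

∂²g/∂x² = 18*x
∂²g/∂y² = 0
∇²g = 18*x
At (-1, 3): -18.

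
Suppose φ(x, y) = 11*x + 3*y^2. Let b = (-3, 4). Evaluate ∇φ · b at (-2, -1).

-57

∂φ/∂x = 11
∂φ/∂y = 6*y
∇φ at (-2, -1) = (11, -6)
∇φ · b = (11)(-3) + (-6)(4) = -57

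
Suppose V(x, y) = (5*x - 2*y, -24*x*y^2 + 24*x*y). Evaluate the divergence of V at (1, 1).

∂V₁/∂x = 5
∂V₂/∂y = -48*x*y + 24*x
∇·V = -48*x*y + 24*x + 5
At (1, 1): -19.

-19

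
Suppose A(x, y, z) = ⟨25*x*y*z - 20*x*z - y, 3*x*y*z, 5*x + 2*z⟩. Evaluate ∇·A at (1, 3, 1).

∂A₁/∂x = 25*y*z - 20*z
∂A₂/∂y = 3*x*z
∂A₃/∂z = 2
∇·A = 3*x*z + 25*y*z - 20*z + 2
At (1, 3, 1): 60.

60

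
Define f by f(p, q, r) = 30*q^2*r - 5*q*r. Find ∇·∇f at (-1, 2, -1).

∂²f/∂p² = 0
∂²f/∂q² = 60*r
∂²f/∂r² = 0
∇²f = 60*r
At (-1, 2, -1): -60.

-60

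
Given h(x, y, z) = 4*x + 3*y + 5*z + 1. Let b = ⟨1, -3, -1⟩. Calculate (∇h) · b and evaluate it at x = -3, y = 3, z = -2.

-10

∂h/∂x = 4
∂h/∂y = 3
∂h/∂z = 5
∇h at (-3, 3, -2) = (4, 3, 5)
∇h · b = (4)(1) + (3)(-3) + (5)(-1) = -10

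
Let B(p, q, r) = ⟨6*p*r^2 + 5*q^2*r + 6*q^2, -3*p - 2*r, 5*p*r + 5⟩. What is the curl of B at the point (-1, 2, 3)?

(∇×B)₁ = ∂B₃/∂q − ∂B₂/∂r = 2
(∇×B)₂ = ∂B₁/∂r − ∂B₃/∂p = 12*p*r + 5*q^2 - 5*r
(∇×B)₃ = ∂B₂/∂p − ∂B₁/∂q = -10*q*r - 12*q - 3
∇×B = (2, 12*p*r + 5*q^2 - 5*r, -10*q*r - 12*q - 3)
At (-1, 2, 3): (2, -31, -87).

(2, -31, -87)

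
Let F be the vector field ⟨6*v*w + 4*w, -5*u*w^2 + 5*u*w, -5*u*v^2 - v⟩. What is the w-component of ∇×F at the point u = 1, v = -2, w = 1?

(∇×F)_3 = ∂F₂/∂u − ∂F₁/∂v
= -5*w^2 + 5*w − (6*w)
= -5*w^2 - w
At (1, -2, 1): -6.

-6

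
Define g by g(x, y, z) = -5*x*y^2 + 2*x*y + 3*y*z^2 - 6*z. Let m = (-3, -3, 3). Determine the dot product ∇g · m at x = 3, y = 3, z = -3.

108

∂g/∂x = -5*y^2 + 2*y
∂g/∂y = -10*x*y + 2*x + 3*z^2
∂g/∂z = 6*y*z - 6
∇g at (3, 3, -3) = (-39, -57, -60)
∇g · m = (-39)(-3) + (-57)(-3) + (-60)(3) = 108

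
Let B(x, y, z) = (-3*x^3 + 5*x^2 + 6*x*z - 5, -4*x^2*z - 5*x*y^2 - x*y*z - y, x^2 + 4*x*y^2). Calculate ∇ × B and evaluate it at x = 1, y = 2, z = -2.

(22, -12, 0)

(∇×B)₁ = ∂B₃/∂y − ∂B₂/∂z = 4*x^2 + 9*x*y
(∇×B)₂ = ∂B₁/∂z − ∂B₃/∂x = 4*x - 4*y^2
(∇×B)₃ = ∂B₂/∂x − ∂B₁/∂y = -8*x*z - 5*y^2 - y*z
∇×B = (4*x^2 + 9*x*y, 4*x - 4*y^2, -8*x*z - 5*y^2 - y*z)
At (1, 2, -2): (22, -12, 0).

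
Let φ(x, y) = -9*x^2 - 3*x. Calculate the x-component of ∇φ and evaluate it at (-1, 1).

(∇φ)_1 = ∂φ/∂x = -18*x - 3
At (-1, 1): 15.

15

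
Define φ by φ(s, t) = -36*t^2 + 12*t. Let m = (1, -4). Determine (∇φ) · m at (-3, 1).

∂φ/∂s = 0
∂φ/∂t = -72*t + 12
∇φ at (-3, 1) = (0, -60)
∇φ · m = (0)(1) + (-60)(-4) = 240

240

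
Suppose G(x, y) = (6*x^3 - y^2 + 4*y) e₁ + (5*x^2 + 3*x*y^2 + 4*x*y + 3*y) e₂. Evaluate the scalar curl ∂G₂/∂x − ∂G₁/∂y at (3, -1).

∂G₂/∂x = 10*x + 3*y^2 + 4*y
∂G₁/∂y = -2*y + 4
Scalar curl = 10*x + 3*y^2 + 6*y - 4
At (3, -1): 23.

23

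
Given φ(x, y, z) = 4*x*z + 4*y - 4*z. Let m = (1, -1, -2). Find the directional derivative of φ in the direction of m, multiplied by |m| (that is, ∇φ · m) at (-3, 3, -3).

16

∂φ/∂x = 4*z
∂φ/∂y = 4
∂φ/∂z = 4*x - 4
∇φ at (-3, 3, -3) = (-12, 4, -16)
∇φ · m = (-12)(1) + (4)(-1) + (-16)(-2) = 16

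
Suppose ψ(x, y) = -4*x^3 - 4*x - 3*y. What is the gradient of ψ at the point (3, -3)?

∂ψ/∂x = -12*x^2 - 4
∂ψ/∂y = -3
∇ψ = (-12*x^2 - 4, -3)
At (3, -3): (-112, -3).

(-112, -3)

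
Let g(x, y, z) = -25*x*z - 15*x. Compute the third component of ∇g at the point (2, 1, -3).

-50

(∇g)_3 = ∂g/∂z = -25*x
At (2, 1, -3): -50.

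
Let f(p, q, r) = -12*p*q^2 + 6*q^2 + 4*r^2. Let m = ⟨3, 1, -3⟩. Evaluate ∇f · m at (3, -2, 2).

∂f/∂p = -12*q^2
∂f/∂q = -24*p*q + 12*q
∂f/∂r = 8*r
∇f at (3, -2, 2) = (-48, 120, 16)
∇f · m = (-48)(3) + (120)(1) + (16)(-3) = -72

-72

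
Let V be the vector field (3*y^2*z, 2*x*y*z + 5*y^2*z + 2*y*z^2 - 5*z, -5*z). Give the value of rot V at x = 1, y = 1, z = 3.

(-14, 3, -12)

(∇×V)₁ = ∂V₃/∂y − ∂V₂/∂z = -2*x*y - 5*y^2 - 4*y*z + 5
(∇×V)₂ = ∂V₁/∂z − ∂V₃/∂x = 3*y^2
(∇×V)₃ = ∂V₂/∂x − ∂V₁/∂y = -4*y*z
∇×V = (-2*x*y - 5*y^2 - 4*y*z + 5, 3*y^2, -4*y*z)
At (1, 1, 3): (-14, 3, -12).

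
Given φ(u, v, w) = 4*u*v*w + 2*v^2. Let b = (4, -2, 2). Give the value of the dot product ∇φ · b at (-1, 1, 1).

∂φ/∂u = 4*v*w
∂φ/∂v = 4*u*w + 4*v
∂φ/∂w = 4*u*v
∇φ at (-1, 1, 1) = (4, 0, -4)
∇φ · b = (4)(4) + (0)(-2) + (-4)(2) = 8

8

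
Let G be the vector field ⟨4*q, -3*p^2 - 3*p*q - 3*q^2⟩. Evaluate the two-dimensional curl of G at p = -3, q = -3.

23

∂G₂/∂p = -6*p - 3*q
∂G₁/∂q = 4
Scalar curl = -6*p - 3*q - 4
At (-3, -3): 23.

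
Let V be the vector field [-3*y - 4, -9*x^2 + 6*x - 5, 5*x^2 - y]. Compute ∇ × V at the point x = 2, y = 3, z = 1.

(∇×V)₁ = ∂V₃/∂y − ∂V₂/∂z = -1
(∇×V)₂ = ∂V₁/∂z − ∂V₃/∂x = -10*x
(∇×V)₃ = ∂V₂/∂x − ∂V₁/∂y = -18*x + 9
∇×V = (-1, -10*x, -18*x + 9)
At (2, 3, 1): (-1, -20, -27).

(-1, -20, -27)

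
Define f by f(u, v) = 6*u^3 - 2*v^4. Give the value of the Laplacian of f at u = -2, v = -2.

∂²f/∂u² = 36*u
∂²f/∂v² = -24*v^2
∇²f = 36*u - 24*v^2
At (-2, -2): -168.

-168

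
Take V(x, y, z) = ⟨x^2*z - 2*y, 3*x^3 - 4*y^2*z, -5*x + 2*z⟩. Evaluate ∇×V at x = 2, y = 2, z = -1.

(∇×V)₁ = ∂V₃/∂y − ∂V₂/∂z = 4*y^2
(∇×V)₂ = ∂V₁/∂z − ∂V₃/∂x = x^2 + 5
(∇×V)₃ = ∂V₂/∂x − ∂V₁/∂y = 9*x^2 + 2
∇×V = (4*y^2, x^2 + 5, 9*x^2 + 2)
At (2, 2, -1): (16, 9, 38).

(16, 9, 38)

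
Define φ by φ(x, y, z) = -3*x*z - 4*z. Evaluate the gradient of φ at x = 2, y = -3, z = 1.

∂φ/∂x = -3*z
∂φ/∂y = 0
∂φ/∂z = -3*x - 4
∇φ = (-3*z, 0, -3*x - 4)
At (2, -3, 1): (-3, 0, -10).

(-3, 0, -10)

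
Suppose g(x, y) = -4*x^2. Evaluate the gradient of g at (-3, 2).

∂g/∂x = -8*x
∂g/∂y = 0
∇g = (-8*x, 0)
At (-3, 2): (24, 0).

(24, 0)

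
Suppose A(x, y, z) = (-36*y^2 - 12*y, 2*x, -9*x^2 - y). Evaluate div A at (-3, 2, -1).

0

∂A₁/∂x = 0
∂A₂/∂y = 0
∂A₃/∂z = 0
∇·A = 0
At (-3, 2, -1): 0.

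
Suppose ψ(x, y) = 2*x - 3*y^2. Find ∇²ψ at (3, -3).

-6

∂²ψ/∂x² = 0
∂²ψ/∂y² = -6
∇²ψ = -6
At (3, -3): -6.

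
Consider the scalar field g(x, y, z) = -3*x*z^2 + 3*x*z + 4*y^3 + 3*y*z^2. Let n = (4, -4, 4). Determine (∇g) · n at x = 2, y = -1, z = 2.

-240

∂g/∂x = -3*z^2 + 3*z
∂g/∂y = 12*y^2 + 3*z^2
∂g/∂z = -6*x*z + 3*x + 6*y*z
∇g at (2, -1, 2) = (-6, 24, -30)
∇g · n = (-6)(4) + (24)(-4) + (-30)(4) = -240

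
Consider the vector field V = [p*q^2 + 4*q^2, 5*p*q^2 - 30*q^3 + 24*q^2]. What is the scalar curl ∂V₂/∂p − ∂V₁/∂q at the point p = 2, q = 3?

9

∂V₂/∂p = 5*q^2
∂V₁/∂q = 2*p*q + 8*q
Scalar curl = -2*p*q + 5*q^2 - 8*q
At (2, 3): 9.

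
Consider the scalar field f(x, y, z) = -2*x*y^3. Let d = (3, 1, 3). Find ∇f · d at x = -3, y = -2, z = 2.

∂f/∂x = -2*y^3
∂f/∂y = -6*x*y^2
∂f/∂z = 0
∇f at (-3, -2, 2) = (16, 72, 0)
∇f · d = (16)(3) + (72)(1) + (0)(3) = 120

120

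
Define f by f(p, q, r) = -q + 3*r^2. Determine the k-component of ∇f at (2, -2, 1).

6

(∇f)_3 = ∂f/∂r = 6*r
At (2, -2, 1): 6.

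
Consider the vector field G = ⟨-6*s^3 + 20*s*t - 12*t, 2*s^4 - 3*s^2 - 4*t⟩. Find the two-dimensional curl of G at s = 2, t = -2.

∂G₂/∂s = 8*s^3 - 6*s
∂G₁/∂t = 20*s - 12
Scalar curl = 8*s^3 - 26*s + 12
At (2, -2): 24.

24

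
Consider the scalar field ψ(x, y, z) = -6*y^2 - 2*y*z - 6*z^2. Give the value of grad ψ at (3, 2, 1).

∂ψ/∂x = 0
∂ψ/∂y = -12*y - 2*z
∂ψ/∂z = -2*y - 12*z
∇ψ = (0, -12*y - 2*z, -2*y - 12*z)
At (3, 2, 1): (0, -26, -16).

(0, -26, -16)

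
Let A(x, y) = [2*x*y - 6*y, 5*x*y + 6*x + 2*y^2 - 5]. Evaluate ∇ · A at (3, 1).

∂A₁/∂x = 2*y
∂A₂/∂y = 5*x + 4*y
∇·A = 5*x + 6*y
At (3, 1): 21.

21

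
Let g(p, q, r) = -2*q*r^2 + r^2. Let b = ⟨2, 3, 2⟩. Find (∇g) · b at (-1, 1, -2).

-16

∂g/∂p = 0
∂g/∂q = -2*r^2
∂g/∂r = -4*q*r + 2*r
∇g at (-1, 1, -2) = (0, -8, 4)
∇g · b = (0)(2) + (-8)(3) + (4)(2) = -16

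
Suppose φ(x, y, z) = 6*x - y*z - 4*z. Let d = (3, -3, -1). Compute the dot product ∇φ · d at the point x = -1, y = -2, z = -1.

17

∂φ/∂x = 6
∂φ/∂y = -z
∂φ/∂z = -y - 4
∇φ at (-1, -2, -1) = (6, 1, -2)
∇φ · d = (6)(3) + (1)(-3) + (-2)(-1) = 17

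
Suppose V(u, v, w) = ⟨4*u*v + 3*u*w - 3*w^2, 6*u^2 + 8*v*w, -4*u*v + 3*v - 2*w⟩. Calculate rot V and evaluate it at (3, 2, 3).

(∇×V)₁ = ∂V₃/∂v − ∂V₂/∂w = -4*u - 8*v + 3
(∇×V)₂ = ∂V₁/∂w − ∂V₃/∂u = 3*u + 4*v - 6*w
(∇×V)₃ = ∂V₂/∂u − ∂V₁/∂v = 8*u
∇×V = (-4*u - 8*v + 3, 3*u + 4*v - 6*w, 8*u)
At (3, 2, 3): (-25, -1, 24).

(-25, -1, 24)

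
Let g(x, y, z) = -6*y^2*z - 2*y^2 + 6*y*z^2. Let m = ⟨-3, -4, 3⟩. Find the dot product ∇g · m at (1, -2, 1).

-296

∂g/∂x = 0
∂g/∂y = -12*y*z - 4*y + 6*z^2
∂g/∂z = -6*y^2 + 12*y*z
∇g at (1, -2, 1) = (0, 38, -48)
∇g · m = (0)(-3) + (38)(-4) + (-48)(3) = -296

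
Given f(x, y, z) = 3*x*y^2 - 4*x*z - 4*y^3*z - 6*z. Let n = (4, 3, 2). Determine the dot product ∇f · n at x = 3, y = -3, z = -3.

∂f/∂x = 3*y^2 - 4*z
∂f/∂y = 6*x*y - 12*y^2*z
∂f/∂z = -4*x - 4*y^3 - 6
∇f at (3, -3, -3) = (39, 270, 90)
∇f · n = (39)(4) + (270)(3) + (90)(2) = 1146

1146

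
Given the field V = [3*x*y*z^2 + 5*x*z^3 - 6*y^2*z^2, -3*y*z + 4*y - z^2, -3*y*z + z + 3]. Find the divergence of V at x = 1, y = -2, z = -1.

∂V₁/∂x = 3*y*z^2 + 5*z^3
∂V₂/∂y = -3*z + 4
∂V₃/∂z = -3*y + 1
∇·V = 3*y*z^2 - 3*y + 5*z^3 - 3*z + 5
At (1, -2, -1): 3.

3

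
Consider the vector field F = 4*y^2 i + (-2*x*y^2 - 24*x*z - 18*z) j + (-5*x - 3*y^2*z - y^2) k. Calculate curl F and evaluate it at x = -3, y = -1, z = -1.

(-58, 5, 30)

(∇×F)₁ = ∂F₃/∂y − ∂F₂/∂z = 24*x - 6*y*z - 2*y + 18
(∇×F)₂ = ∂F₁/∂z − ∂F₃/∂x = 5
(∇×F)₃ = ∂F₂/∂x − ∂F₁/∂y = -2*y^2 - 8*y - 24*z
∇×F = (24*x - 6*y*z - 2*y + 18, 5, -2*y^2 - 8*y - 24*z)
At (-3, -1, -1): (-58, 5, 30).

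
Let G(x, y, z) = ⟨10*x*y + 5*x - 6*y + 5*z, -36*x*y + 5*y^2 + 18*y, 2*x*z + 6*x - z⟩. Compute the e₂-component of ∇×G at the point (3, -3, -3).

(∇×G)_2 = ∂G₁/∂z − ∂G₃/∂x
= 5 − (2*z + 6)
= -2*z - 1
At (3, -3, -3): 5.

5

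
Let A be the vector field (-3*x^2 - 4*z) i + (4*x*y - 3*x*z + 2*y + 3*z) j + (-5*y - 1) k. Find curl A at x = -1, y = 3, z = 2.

(-11, -4, 6)

(∇×A)₁ = ∂A₃/∂y − ∂A₂/∂z = 3*x - 8
(∇×A)₂ = ∂A₁/∂z − ∂A₃/∂x = -4
(∇×A)₃ = ∂A₂/∂x − ∂A₁/∂y = 4*y - 3*z
∇×A = (3*x - 8, -4, 4*y - 3*z)
At (-1, 3, 2): (-11, -4, 6).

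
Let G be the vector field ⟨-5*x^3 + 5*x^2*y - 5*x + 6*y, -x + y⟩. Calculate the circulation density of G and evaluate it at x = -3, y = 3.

-52

∂G₂/∂x = -1
∂G₁/∂y = 5*x^2 + 6
Scalar curl = -5*x^2 - 7
At (-3, 3): -52.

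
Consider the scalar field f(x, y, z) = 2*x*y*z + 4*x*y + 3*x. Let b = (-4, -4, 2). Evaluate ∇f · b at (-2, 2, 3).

-28

∂f/∂x = 2*y*z + 4*y + 3
∂f/∂y = 2*x*z + 4*x
∂f/∂z = 2*x*y
∇f at (-2, 2, 3) = (23, -20, -8)
∇f · b = (23)(-4) + (-20)(-4) + (-8)(2) = -28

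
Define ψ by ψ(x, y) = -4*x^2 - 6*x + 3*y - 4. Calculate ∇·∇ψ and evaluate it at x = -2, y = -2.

-8

∂²ψ/∂x² = -8
∂²ψ/∂y² = 0
∇²ψ = -8
At (-2, -2): -8.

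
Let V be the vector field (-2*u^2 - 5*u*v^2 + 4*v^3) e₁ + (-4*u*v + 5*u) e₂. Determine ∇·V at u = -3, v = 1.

∂V₁/∂u = -4*u - 5*v^2
∂V₂/∂v = -4*u
∇·V = -8*u - 5*v^2
At (-3, 1): 19.

19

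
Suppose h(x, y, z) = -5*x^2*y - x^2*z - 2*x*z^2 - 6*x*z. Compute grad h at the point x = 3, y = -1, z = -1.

(40, -45, -15)

∂h/∂x = -10*x*y - 2*x*z - 2*z^2 - 6*z
∂h/∂y = -5*x^2
∂h/∂z = -x^2 - 4*x*z - 6*x
∇h = (-10*x*y - 2*x*z - 2*z^2 - 6*z, -5*x^2, -x^2 - 4*x*z - 6*x)
At (3, -1, -1): (40, -45, -15).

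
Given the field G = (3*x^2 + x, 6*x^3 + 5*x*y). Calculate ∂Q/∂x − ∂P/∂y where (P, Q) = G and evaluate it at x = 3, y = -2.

152

∂G₂/∂x = 18*x^2 + 5*y
∂G₁/∂y = 0
Scalar curl = 18*x^2 + 5*y
At (3, -2): 152.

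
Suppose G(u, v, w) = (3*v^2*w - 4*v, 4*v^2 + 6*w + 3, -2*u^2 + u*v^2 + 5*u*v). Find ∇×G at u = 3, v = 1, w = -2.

(∇×G)₁ = ∂G₃/∂v − ∂G₂/∂w = 2*u*v + 5*u - 6
(∇×G)₂ = ∂G₁/∂w − ∂G₃/∂u = 4*u + 2*v^2 - 5*v
(∇×G)₃ = ∂G₂/∂u − ∂G₁/∂v = -6*v*w + 4
∇×G = (2*u*v + 5*u - 6, 4*u + 2*v^2 - 5*v, -6*v*w + 4)
At (3, 1, -2): (15, 9, 16).

(15, 9, 16)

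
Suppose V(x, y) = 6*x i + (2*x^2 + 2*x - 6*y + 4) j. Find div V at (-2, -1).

0

∂V₁/∂x = 6
∂V₂/∂y = -6
∇·V = 0
At (-2, -1): 0.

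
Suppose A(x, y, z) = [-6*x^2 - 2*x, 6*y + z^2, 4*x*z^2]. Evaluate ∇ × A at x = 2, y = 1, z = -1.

(2, -4, 0)

(∇×A)₁ = ∂A₃/∂y − ∂A₂/∂z = -2*z
(∇×A)₂ = ∂A₁/∂z − ∂A₃/∂x = -4*z^2
(∇×A)₃ = ∂A₂/∂x − ∂A₁/∂y = 0
∇×A = (-2*z, -4*z^2, 0)
At (2, 1, -1): (2, -4, 0).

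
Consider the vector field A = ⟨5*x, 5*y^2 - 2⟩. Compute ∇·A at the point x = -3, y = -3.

-25

∂A₁/∂x = 5
∂A₂/∂y = 10*y
∇·A = 10*y + 5
At (-3, -3): -25.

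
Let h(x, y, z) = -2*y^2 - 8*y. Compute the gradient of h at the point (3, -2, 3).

(0, 0, 0)

∂h/∂x = 0
∂h/∂y = -4*y - 8
∂h/∂z = 0
∇h = (0, -4*y - 8, 0)
At (3, -2, 3): (0, 0, 0).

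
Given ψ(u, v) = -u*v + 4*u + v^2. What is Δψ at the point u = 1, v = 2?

∂²ψ/∂u² = 0
∂²ψ/∂v² = 2
∇²ψ = 2
At (1, 2): 2.

2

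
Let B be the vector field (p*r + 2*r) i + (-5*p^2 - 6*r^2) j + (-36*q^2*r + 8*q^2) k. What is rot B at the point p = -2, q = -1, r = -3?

(-268, 0, 20)

(∇×B)₁ = ∂B₃/∂q − ∂B₂/∂r = -72*q*r + 16*q + 12*r
(∇×B)₂ = ∂B₁/∂r − ∂B₃/∂p = p + 2
(∇×B)₃ = ∂B₂/∂p − ∂B₁/∂q = -10*p
∇×B = (-72*q*r + 16*q + 12*r, p + 2, -10*p)
At (-2, -1, -3): (-268, 0, 20).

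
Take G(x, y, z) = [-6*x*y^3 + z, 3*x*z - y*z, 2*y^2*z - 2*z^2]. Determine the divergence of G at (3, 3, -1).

-139

∂G₁/∂x = -6*y^3
∂G₂/∂y = -z
∂G₃/∂z = 2*y^2 - 4*z
∇·G = -6*y^3 + 2*y^2 - 5*z
At (3, 3, -1): -139.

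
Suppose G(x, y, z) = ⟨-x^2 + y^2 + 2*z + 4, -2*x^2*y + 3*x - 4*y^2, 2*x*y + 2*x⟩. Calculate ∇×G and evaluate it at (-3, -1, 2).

(-6, 2, -7)

(∇×G)₁ = ∂G₃/∂y − ∂G₂/∂z = 2*x
(∇×G)₂ = ∂G₁/∂z − ∂G₃/∂x = -2*y
(∇×G)₃ = ∂G₂/∂x − ∂G₁/∂y = -4*x*y - 2*y + 3
∇×G = (2*x, -2*y, -4*x*y - 2*y + 3)
At (-3, -1, 2): (-6, 2, -7).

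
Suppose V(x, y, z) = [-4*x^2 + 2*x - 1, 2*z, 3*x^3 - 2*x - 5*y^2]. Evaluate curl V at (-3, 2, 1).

(-22, -79, 0)

(∇×V)₁ = ∂V₃/∂y − ∂V₂/∂z = -10*y - 2
(∇×V)₂ = ∂V₁/∂z − ∂V₃/∂x = -9*x^2 + 2
(∇×V)₃ = ∂V₂/∂x − ∂V₁/∂y = 0
∇×V = (-10*y - 2, -9*x^2 + 2, 0)
At (-3, 2, 1): (-22, -79, 0).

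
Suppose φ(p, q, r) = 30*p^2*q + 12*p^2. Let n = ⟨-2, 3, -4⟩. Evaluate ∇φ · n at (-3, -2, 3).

∂φ/∂p = 60*p*q + 24*p
∂φ/∂q = 30*p^2
∂φ/∂r = 0
∇φ at (-3, -2, 3) = (288, 270, 0)
∇φ · n = (288)(-2) + (270)(3) + (0)(-4) = 234

234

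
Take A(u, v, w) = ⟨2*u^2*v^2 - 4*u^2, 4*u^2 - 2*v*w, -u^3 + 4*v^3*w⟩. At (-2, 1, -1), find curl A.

(-10, 12, -32)

(∇×A)₁ = ∂A₃/∂v − ∂A₂/∂w = 12*v^2*w + 2*v
(∇×A)₂ = ∂A₁/∂w − ∂A₃/∂u = 3*u^2
(∇×A)₃ = ∂A₂/∂u − ∂A₁/∂v = -4*u^2*v + 8*u
∇×A = (12*v^2*w + 2*v, 3*u^2, -4*u^2*v + 8*u)
At (-2, 1, -1): (-10, 12, -32).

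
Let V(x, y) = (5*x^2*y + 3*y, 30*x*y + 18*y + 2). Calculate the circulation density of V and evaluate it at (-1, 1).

∂V₂/∂x = 30*y
∂V₁/∂y = 5*x^2 + 3
Scalar curl = -5*x^2 + 30*y - 3
At (-1, 1): 22.

22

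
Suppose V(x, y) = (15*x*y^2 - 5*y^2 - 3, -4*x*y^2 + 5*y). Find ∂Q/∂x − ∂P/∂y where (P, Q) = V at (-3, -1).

-104

∂V₂/∂x = -4*y^2
∂V₁/∂y = 30*x*y - 10*y
Scalar curl = -30*x*y - 4*y^2 + 10*y
At (-3, -1): -104.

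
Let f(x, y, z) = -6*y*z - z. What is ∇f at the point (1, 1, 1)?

(0, -6, -7)

∂f/∂x = 0
∂f/∂y = -6*z
∂f/∂z = -6*y - 1
∇f = (0, -6*z, -6*y - 1)
At (1, 1, 1): (0, -6, -7).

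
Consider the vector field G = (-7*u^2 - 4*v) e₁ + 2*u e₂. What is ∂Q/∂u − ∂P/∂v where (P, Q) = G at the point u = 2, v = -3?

6

∂G₂/∂u = 2
∂G₁/∂v = -4
Scalar curl = 6
At (2, -3): 6.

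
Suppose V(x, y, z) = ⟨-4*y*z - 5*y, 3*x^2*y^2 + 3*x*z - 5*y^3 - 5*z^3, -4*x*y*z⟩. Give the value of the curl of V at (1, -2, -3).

(∇×V)₁ = ∂V₃/∂y − ∂V₂/∂z = -4*x*z - 3*x + 15*z^2
(∇×V)₂ = ∂V₁/∂z − ∂V₃/∂x = 4*y*z - 4*y
(∇×V)₃ = ∂V₂/∂x − ∂V₁/∂y = 6*x*y^2 + 7*z + 5
∇×V = (-4*x*z - 3*x + 15*z^2, 4*y*z - 4*y, 6*x*y^2 + 7*z + 5)
At (1, -2, -3): (144, 32, 8).

(144, 32, 8)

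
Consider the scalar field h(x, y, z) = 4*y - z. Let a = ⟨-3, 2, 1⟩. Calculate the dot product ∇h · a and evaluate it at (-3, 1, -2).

∂h/∂x = 0
∂h/∂y = 4
∂h/∂z = -1
∇h at (-3, 1, -2) = (0, 4, -1)
∇h · a = (0)(-3) + (4)(2) + (-1)(1) = 7

7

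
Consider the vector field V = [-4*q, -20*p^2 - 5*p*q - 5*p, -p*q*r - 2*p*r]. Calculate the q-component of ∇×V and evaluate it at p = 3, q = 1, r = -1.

(∇×V)_2 = ∂V₁/∂r − ∂V₃/∂p
= 0 − (-q*r - 2*r)
= q*r + 2*r
At (3, 1, -1): -3.

-3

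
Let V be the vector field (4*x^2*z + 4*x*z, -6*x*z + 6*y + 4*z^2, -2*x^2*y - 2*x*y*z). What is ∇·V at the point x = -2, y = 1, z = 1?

-2

∂V₁/∂x = 8*x*z + 4*z
∂V₂/∂y = 6
∂V₃/∂z = -2*x*y
∇·V = -2*x*y + 8*x*z + 4*z + 6
At (-2, 1, 1): -2.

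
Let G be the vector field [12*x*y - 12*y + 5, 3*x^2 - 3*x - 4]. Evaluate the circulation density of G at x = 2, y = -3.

∂G₂/∂x = 6*x - 3
∂G₁/∂y = 12*x - 12
Scalar curl = -6*x + 9
At (2, -3): -3.

-3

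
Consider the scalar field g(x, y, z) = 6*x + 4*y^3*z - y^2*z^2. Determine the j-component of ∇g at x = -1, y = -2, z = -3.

(∇g)_2 = ∂g/∂y = 12*y^2*z - 2*y*z^2
At (-1, -2, -3): -108.

-108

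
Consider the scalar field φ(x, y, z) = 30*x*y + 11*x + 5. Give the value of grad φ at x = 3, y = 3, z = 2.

∂φ/∂x = 30*y + 11
∂φ/∂y = 30*x
∂φ/∂z = 0
∇φ = (30*y + 11, 30*x, 0)
At (3, 3, 2): (101, 90, 0).

(101, 90, 0)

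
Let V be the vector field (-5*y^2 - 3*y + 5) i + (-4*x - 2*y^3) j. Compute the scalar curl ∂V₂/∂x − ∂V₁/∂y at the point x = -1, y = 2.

∂V₂/∂x = -4
∂V₁/∂y = -10*y - 3
Scalar curl = 10*y - 1
At (-1, 2): 19.

19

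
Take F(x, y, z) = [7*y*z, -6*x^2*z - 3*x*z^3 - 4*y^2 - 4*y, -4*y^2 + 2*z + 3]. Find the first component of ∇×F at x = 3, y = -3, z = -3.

321

(∇×F)_1 = ∂F₃/∂y − ∂F₂/∂z
= -8*y − (-6*x^2 - 9*x*z^2)
= 6*x^2 + 9*x*z^2 - 8*y
At (3, -3, -3): 321.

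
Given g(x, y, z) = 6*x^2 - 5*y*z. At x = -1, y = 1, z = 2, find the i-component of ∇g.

(∇g)_1 = ∂g/∂x = 12*x
At (-1, 1, 2): -12.

-12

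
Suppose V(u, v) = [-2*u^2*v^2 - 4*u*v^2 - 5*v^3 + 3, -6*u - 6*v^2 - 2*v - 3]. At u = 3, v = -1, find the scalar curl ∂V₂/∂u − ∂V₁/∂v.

∂V₂/∂u = -6
∂V₁/∂v = -4*u^2*v - 8*u*v - 15*v^2
Scalar curl = 4*u^2*v + 8*u*v + 15*v^2 - 6
At (3, -1): -51.

-51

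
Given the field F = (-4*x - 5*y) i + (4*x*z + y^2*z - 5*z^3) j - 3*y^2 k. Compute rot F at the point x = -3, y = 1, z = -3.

(140, 0, -7)

(∇×F)₁ = ∂F₃/∂y − ∂F₂/∂z = -4*x - y^2 - 6*y + 15*z^2
(∇×F)₂ = ∂F₁/∂z − ∂F₃/∂x = 0
(∇×F)₃ = ∂F₂/∂x − ∂F₁/∂y = 4*z + 5
∇×F = (-4*x - y^2 - 6*y + 15*z^2, 0, 4*z + 5)
At (-3, 1, -3): (140, 0, -7).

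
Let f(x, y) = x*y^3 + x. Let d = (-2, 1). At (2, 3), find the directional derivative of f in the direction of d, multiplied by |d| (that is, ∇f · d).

∂f/∂x = y^3 + 1
∂f/∂y = 3*x*y^2
∇f at (2, 3) = (28, 54)
∇f · d = (28)(-2) + (54)(1) = -2

-2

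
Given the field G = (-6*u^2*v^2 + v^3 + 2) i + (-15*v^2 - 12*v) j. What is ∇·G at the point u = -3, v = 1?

-6

∂G₁/∂u = -12*u*v^2
∂G₂/∂v = -30*v - 12
∇·G = -12*u*v^2 - 30*v - 12
At (-3, 1): -6.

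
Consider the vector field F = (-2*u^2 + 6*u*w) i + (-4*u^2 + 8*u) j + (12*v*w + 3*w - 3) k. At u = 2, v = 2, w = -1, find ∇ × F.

(∇×F)₁ = ∂F₃/∂v − ∂F₂/∂w = 12*w
(∇×F)₂ = ∂F₁/∂w − ∂F₃/∂u = 6*u
(∇×F)₃ = ∂F₂/∂u − ∂F₁/∂v = -8*u + 8
∇×F = (12*w, 6*u, -8*u + 8)
At (2, 2, -1): (-12, 12, -8).

(-12, 12, -8)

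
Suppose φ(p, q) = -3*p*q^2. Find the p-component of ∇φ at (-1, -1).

-3

(∇φ)_1 = ∂φ/∂p = -3*q^2
At (-1, -1): -3.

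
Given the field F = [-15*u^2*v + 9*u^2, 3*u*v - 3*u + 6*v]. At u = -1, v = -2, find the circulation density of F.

∂F₂/∂u = 3*v - 3
∂F₁/∂v = -15*u^2
Scalar curl = 15*u^2 + 3*v - 3
At (-1, -2): 6.

6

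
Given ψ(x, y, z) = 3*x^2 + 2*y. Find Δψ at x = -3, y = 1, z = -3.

6

∂²ψ/∂x² = 6
∂²ψ/∂y² = 0
∂²ψ/∂z² = 0
∇²ψ = 6
At (-3, 1, -3): 6.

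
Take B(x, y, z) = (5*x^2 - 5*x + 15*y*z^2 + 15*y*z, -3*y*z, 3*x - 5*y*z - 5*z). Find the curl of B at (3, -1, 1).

(∇×B)₁ = ∂B₃/∂y − ∂B₂/∂z = 3*y - 5*z
(∇×B)₂ = ∂B₁/∂z − ∂B₃/∂x = 30*y*z + 15*y - 3
(∇×B)₃ = ∂B₂/∂x − ∂B₁/∂y = -15*z^2 - 15*z
∇×B = (3*y - 5*z, 30*y*z + 15*y - 3, -15*z^2 - 15*z)
At (3, -1, 1): (-8, -48, -30).

(-8, -48, -30)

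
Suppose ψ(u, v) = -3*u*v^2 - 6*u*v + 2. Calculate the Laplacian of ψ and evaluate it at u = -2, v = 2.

12

∂²ψ/∂u² = 0
∂²ψ/∂v² = -6*u
∇²ψ = -6*u
At (-2, 2): 12.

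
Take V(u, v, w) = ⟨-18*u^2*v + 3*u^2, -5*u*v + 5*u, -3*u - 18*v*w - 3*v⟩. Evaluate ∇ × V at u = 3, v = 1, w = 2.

(∇×V)₁ = ∂V₃/∂v − ∂V₂/∂w = -18*w - 3
(∇×V)₂ = ∂V₁/∂w − ∂V₃/∂u = 3
(∇×V)₃ = ∂V₂/∂u − ∂V₁/∂v = 18*u^2 - 5*v + 5
∇×V = (-18*w - 3, 3, 18*u^2 - 5*v + 5)
At (3, 1, 2): (-39, 3, 162).

(-39, 3, 162)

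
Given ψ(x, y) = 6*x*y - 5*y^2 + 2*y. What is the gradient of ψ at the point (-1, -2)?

(-12, 16)

∂ψ/∂x = 6*y
∂ψ/∂y = 6*x - 10*y + 2
∇ψ = (6*y, 6*x - 10*y + 2)
At (-1, -2): (-12, 16).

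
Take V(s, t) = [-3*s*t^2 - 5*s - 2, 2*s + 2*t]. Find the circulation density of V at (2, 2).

26

∂V₂/∂s = 2
∂V₁/∂t = -6*s*t
Scalar curl = 6*s*t + 2
At (2, 2): 26.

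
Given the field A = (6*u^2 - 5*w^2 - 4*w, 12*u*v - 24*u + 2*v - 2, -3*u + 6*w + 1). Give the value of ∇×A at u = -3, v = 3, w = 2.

(∇×A)₁ = ∂A₃/∂v − ∂A₂/∂w = 0
(∇×A)₂ = ∂A₁/∂w − ∂A₃/∂u = -10*w - 1
(∇×A)₃ = ∂A₂/∂u − ∂A₁/∂v = 12*v - 24
∇×A = (0, -10*w - 1, 12*v - 24)
At (-3, 3, 2): (0, -21, 12).

(0, -21, 12)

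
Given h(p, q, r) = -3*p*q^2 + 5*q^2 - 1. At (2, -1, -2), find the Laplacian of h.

-2

∂²h/∂p² = 0
∂²h/∂q² = 2*(-3*p + 5)
∂²h/∂r² = 0
∇²h = -6*p + 10
At (2, -1, -2): -2.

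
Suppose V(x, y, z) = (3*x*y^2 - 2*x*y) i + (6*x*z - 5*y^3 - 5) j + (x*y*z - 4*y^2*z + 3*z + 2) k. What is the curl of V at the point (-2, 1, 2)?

(∇×V)₁ = ∂V₃/∂y − ∂V₂/∂z = x*z - 6*x - 8*y*z
(∇×V)₂ = ∂V₁/∂z − ∂V₃/∂x = -y*z
(∇×V)₃ = ∂V₂/∂x − ∂V₁/∂y = -6*x*y + 2*x + 6*z
∇×V = (x*z - 6*x - 8*y*z, -y*z, -6*x*y + 2*x + 6*z)
At (-2, 1, 2): (-8, -2, 20).

(-8, -2, 20)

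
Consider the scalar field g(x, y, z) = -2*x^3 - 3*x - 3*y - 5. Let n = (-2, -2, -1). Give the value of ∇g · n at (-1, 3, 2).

∂g/∂x = -6*x^2 - 3
∂g/∂y = -3
∂g/∂z = 0
∇g at (-1, 3, 2) = (-9, -3, 0)
∇g · n = (-9)(-2) + (-3)(-2) + (0)(-1) = 24

24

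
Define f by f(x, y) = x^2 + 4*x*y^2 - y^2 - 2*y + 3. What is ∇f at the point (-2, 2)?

(12, -38)

∂f/∂x = 2*x + 4*y^2
∂f/∂y = 8*x*y - 2*y - 2
∇f = (2*x + 4*y^2, 8*x*y - 2*y - 2)
At (-2, 2): (12, -38).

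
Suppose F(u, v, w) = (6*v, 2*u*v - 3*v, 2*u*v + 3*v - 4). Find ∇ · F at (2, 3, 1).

∂F₁/∂u = 0
∂F₂/∂v = 2*u - 3
∂F₃/∂w = 0
∇·F = 2*u - 3
At (2, 3, 1): 1.

1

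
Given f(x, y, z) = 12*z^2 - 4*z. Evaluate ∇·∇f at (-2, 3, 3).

24

∂²f/∂x² = 0
∂²f/∂y² = 0
∂²f/∂z² = 24
∇²f = 24
At (-2, 3, 3): 24.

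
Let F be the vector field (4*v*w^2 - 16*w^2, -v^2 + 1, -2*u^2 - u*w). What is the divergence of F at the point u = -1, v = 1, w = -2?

∂F₁/∂u = 0
∂F₂/∂v = -2*v
∂F₃/∂w = -u
∇·F = -u - 2*v
At (-1, 1, -2): -1.

-1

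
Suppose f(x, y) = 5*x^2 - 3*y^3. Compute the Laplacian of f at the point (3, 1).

∂²f/∂x² = 10
∂²f/∂y² = -18*y
∇²f = -18*y + 10
At (3, 1): -8.

-8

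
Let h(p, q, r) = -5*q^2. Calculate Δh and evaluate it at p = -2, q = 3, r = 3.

-10

∂²h/∂p² = 0
∂²h/∂q² = -10
∂²h/∂r² = 0
∇²h = -10
At (-2, 3, 3): -10.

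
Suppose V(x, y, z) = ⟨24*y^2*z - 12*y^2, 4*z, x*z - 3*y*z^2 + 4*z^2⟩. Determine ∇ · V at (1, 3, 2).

-19

∂V₁/∂x = 0
∂V₂/∂y = 0
∂V₃/∂z = x - 6*y*z + 8*z
∇·V = x - 6*y*z + 8*z
At (1, 3, 2): -19.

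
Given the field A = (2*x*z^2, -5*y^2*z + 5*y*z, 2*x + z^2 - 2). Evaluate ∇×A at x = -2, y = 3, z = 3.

(∇×A)₁ = ∂A₃/∂y − ∂A₂/∂z = 5*y^2 - 5*y
(∇×A)₂ = ∂A₁/∂z − ∂A₃/∂x = 4*x*z - 2
(∇×A)₃ = ∂A₂/∂x − ∂A₁/∂y = 0
∇×A = (5*y^2 - 5*y, 4*x*z - 2, 0)
At (-2, 3, 3): (30, -26, 0).

(30, -26, 0)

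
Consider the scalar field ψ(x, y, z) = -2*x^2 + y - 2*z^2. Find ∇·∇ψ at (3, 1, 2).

∂²ψ/∂x² = -4
∂²ψ/∂y² = 0
∂²ψ/∂z² = -4
∇²ψ = -8
At (3, 1, 2): -8.

-8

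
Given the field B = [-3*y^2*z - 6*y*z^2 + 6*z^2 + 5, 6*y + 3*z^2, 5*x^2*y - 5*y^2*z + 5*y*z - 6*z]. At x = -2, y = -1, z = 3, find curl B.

(∇×B)₁ = ∂B₃/∂y − ∂B₂/∂z = 5*x^2 - 10*y*z - z
(∇×B)₂ = ∂B₁/∂z − ∂B₃/∂x = -10*x*y - 3*y^2 - 12*y*z + 12*z
(∇×B)₃ = ∂B₂/∂x − ∂B₁/∂y = 6*y*z + 6*z^2
∇×B = (5*x^2 - 10*y*z - z, -10*x*y - 3*y^2 - 12*y*z + 12*z, 6*y*z + 6*z^2)
At (-2, -1, 3): (47, 49, 36).

(47, 49, 36)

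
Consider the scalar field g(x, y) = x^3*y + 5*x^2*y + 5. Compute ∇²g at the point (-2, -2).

4

∂²g/∂x² = 2*y*(3*x + 5)
∂²g/∂y² = 0
∇²g = 6*x*y + 10*y
At (-2, -2): 4.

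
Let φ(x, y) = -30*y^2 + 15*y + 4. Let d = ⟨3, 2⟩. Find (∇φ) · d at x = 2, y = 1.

∂φ/∂x = 0
∂φ/∂y = -60*y + 15
∇φ at (2, 1) = (0, -45)
∇φ · d = (0)(3) + (-45)(2) = -90

-90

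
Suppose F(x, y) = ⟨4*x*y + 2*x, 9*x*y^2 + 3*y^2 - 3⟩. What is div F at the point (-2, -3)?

∂F₁/∂x = 4*y + 2
∂F₂/∂y = 18*x*y + 6*y
∇·F = 18*x*y + 10*y + 2
At (-2, -3): 80.

80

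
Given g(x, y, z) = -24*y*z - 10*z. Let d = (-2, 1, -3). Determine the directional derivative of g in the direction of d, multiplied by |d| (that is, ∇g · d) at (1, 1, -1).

∂g/∂x = 0
∂g/∂y = -24*z
∂g/∂z = -24*y - 10
∇g at (1, 1, -1) = (0, 24, -34)
∇g · d = (0)(-2) + (24)(1) + (-34)(-3) = 126

126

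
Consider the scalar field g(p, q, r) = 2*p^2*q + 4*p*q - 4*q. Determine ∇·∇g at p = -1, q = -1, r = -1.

∂²g/∂p² = 4*q
∂²g/∂q² = 0
∂²g/∂r² = 0
∇²g = 4*q
At (-1, -1, -1): -4.

-4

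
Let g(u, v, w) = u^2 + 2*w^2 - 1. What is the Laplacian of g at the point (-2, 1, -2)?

6

∂²g/∂u² = 2
∂²g/∂v² = 0
∂²g/∂w² = 4
∇²g = 6
At (-2, 1, -2): 6.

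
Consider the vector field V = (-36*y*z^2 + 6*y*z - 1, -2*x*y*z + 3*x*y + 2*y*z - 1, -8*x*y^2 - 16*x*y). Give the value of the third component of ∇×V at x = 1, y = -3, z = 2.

(∇×V)_3 = ∂V₂/∂x − ∂V₁/∂y
= -2*y*z + 3*y − (-36*z^2 + 6*z)
= -2*y*z + 3*y + 36*z^2 - 6*z
At (1, -3, 2): 135.

135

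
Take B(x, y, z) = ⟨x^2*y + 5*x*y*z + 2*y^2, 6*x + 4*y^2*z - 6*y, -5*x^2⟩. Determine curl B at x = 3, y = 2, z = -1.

(-16, 60, 4)

(∇×B)₁ = ∂B₃/∂y − ∂B₂/∂z = -4*y^2
(∇×B)₂ = ∂B₁/∂z − ∂B₃/∂x = 5*x*y + 10*x
(∇×B)₃ = ∂B₂/∂x − ∂B₁/∂y = -x^2 - 5*x*z - 4*y + 6
∇×B = (-4*y^2, 5*x*y + 10*x, -x^2 - 5*x*z - 4*y + 6)
At (3, 2, -1): (-16, 60, 4).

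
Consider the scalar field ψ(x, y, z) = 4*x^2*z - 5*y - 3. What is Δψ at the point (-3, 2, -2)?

-16

∂²ψ/∂x² = 8*z
∂²ψ/∂y² = 0
∂²ψ/∂z² = 0
∇²ψ = 8*z
At (-3, 2, -2): -16.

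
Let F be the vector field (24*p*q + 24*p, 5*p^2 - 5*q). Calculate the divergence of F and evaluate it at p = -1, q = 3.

∂F₁/∂p = 24*q + 24
∂F₂/∂q = -5
∇·F = 24*q + 19
At (-1, 3): 91.

91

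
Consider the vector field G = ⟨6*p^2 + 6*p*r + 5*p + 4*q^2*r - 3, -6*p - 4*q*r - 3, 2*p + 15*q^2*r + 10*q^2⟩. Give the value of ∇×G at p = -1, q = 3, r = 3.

(342, 28, -78)

(∇×G)₁ = ∂G₃/∂q − ∂G₂/∂r = 30*q*r + 24*q
(∇×G)₂ = ∂G₁/∂r − ∂G₃/∂p = 6*p + 4*q^2 - 2
(∇×G)₃ = ∂G₂/∂p − ∂G₁/∂q = -8*q*r - 6
∇×G = (30*q*r + 24*q, 6*p + 4*q^2 - 2, -8*q*r - 6)
At (-1, 3, 3): (342, 28, -78).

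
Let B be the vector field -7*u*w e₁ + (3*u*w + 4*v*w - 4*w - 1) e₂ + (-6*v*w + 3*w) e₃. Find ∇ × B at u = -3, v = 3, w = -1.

(7, 21, -3)

(∇×B)₁ = ∂B₃/∂v − ∂B₂/∂w = -3*u - 4*v - 6*w + 4
(∇×B)₂ = ∂B₁/∂w − ∂B₃/∂u = -7*u
(∇×B)₃ = ∂B₂/∂u − ∂B₁/∂v = 3*w
∇×B = (-3*u - 4*v - 6*w + 4, -7*u, 3*w)
At (-3, 3, -1): (7, 21, -3).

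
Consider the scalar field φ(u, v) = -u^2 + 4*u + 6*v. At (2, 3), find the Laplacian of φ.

∂²φ/∂u² = -2
∂²φ/∂v² = 0
∇²φ = -2
At (2, 3): -2.

-2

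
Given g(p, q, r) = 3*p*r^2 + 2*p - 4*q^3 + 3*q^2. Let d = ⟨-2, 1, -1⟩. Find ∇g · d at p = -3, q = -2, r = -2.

∂g/∂p = 3*r^2 + 2
∂g/∂q = -12*q^2 + 6*q
∂g/∂r = 6*p*r
∇g at (-3, -2, -2) = (14, -60, 36)
∇g · d = (14)(-2) + (-60)(1) + (36)(-1) = -124

-124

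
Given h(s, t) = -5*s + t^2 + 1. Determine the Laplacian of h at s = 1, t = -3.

∂²h/∂s² = 0
∂²h/∂t² = 2
∇²h = 2
At (1, -3): 2.

2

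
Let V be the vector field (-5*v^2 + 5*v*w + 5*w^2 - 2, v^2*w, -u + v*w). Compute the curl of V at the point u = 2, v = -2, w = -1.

(-5, -19, -15)

(∇×V)₁ = ∂V₃/∂v − ∂V₂/∂w = -v^2 + w
(∇×V)₂ = ∂V₁/∂w − ∂V₃/∂u = 5*v + 10*w + 1
(∇×V)₃ = ∂V₂/∂u − ∂V₁/∂v = 10*v - 5*w
∇×V = (-v^2 + w, 5*v + 10*w + 1, 10*v - 5*w)
At (2, -2, -1): (-5, -19, -15).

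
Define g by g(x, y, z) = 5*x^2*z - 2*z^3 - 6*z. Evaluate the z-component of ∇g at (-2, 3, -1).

(∇g)_3 = ∂g/∂z = 5*x^2 - 6*z^2 - 6
At (-2, 3, -1): 8.

8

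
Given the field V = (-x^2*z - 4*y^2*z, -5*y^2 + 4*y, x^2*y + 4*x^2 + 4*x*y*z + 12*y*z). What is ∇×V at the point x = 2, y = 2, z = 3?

(∇×V)₁ = ∂V₃/∂y − ∂V₂/∂z = x^2 + 4*x*z + 12*z
(∇×V)₂ = ∂V₁/∂z − ∂V₃/∂x = -x^2 - 2*x*y - 8*x - 4*y^2 - 4*y*z
(∇×V)₃ = ∂V₂/∂x − ∂V₁/∂y = 8*y*z
∇×V = (x^2 + 4*x*z + 12*z, -x^2 - 2*x*y - 8*x - 4*y^2 - 4*y*z, 8*y*z)
At (2, 2, 3): (64, -68, 48).

(64, -68, 48)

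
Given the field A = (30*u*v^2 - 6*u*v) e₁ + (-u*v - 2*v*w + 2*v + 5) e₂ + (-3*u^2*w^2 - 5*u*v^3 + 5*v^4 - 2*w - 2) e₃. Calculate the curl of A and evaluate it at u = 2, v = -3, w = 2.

(-816, -87, 375)

(∇×A)₁ = ∂A₃/∂v − ∂A₂/∂w = -15*u*v^2 + 20*v^3 + 2*v
(∇×A)₂ = ∂A₁/∂w − ∂A₃/∂u = 6*u*w^2 + 5*v^3
(∇×A)₃ = ∂A₂/∂u − ∂A₁/∂v = -60*u*v + 6*u - v
∇×A = (-15*u*v^2 + 20*v^3 + 2*v, 6*u*w^2 + 5*v^3, -60*u*v + 6*u - v)
At (2, -3, 2): (-816, -87, 375).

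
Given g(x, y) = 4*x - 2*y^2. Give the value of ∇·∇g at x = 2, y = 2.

-4

∂²g/∂x² = 0
∂²g/∂y² = -4
∇²g = -4
At (2, 2): -4.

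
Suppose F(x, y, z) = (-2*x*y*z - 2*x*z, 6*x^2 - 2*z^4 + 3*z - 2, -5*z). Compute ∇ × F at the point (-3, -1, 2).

(∇×F)₁ = ∂F₃/∂y − ∂F₂/∂z = 8*z^3 - 3
(∇×F)₂ = ∂F₁/∂z − ∂F₃/∂x = -2*x*y - 2*x
(∇×F)₃ = ∂F₂/∂x − ∂F₁/∂y = 2*x*z + 12*x
∇×F = (8*z^3 - 3, -2*x*y - 2*x, 2*x*z + 12*x)
At (-3, -1, 2): (61, 0, -48).

(61, 0, -48)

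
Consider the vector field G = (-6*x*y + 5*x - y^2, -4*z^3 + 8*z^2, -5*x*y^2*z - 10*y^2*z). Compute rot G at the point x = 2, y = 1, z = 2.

(-64, 10, 14)

(∇×G)₁ = ∂G₃/∂y − ∂G₂/∂z = -10*x*y*z - 20*y*z + 12*z^2 - 16*z
(∇×G)₂ = ∂G₁/∂z − ∂G₃/∂x = 5*y^2*z
(∇×G)₃ = ∂G₂/∂x − ∂G₁/∂y = 6*x + 2*y
∇×G = (-10*x*y*z - 20*y*z + 12*z^2 - 16*z, 5*y^2*z, 6*x + 2*y)
At (2, 1, 2): (-64, 10, 14).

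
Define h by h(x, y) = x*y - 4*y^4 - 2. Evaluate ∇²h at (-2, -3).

-432

∂²h/∂x² = 0
∂²h/∂y² = -48*y^2
∇²h = -48*y^2
At (-2, -3): -432.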